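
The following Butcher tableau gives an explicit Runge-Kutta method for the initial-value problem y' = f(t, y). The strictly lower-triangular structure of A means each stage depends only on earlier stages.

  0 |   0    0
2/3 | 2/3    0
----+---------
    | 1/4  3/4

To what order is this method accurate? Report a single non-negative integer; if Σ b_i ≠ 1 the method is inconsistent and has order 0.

2

b = (1/4, 3/4)
c = (0, 2/3)
Σ b_i: 1/4·1 + 3/4·1 = 1 ✓
b·c: 3/4·2/3 = 1/2 ✓; 2 stages ⇒ order 2.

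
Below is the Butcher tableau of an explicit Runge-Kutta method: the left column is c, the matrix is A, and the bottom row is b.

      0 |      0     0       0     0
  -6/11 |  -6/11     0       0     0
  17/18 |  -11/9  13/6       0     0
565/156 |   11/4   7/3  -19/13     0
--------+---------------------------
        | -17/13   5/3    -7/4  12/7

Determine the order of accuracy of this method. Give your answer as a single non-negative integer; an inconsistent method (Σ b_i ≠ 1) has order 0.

b = (-17/13, 5/3, -7/4, 12/7)
c = (0, -6/11, 17/18, 565/156)
Ac = (0, 0, -13/11, -6829/2574)
Σ b_i: (-17/13)·1 + 5/3·1 + (-7/4)·1 + 12/7·1 = 353/1092 ≠ 1 ⇒ order 0.

0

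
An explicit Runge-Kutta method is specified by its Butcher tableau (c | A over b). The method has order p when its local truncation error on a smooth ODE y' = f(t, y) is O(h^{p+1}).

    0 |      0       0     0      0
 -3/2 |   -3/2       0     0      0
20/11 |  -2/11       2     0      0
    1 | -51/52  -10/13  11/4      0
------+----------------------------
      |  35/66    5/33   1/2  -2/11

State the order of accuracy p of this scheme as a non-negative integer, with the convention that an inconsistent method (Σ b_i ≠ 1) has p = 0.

b = (35/66, 5/33, 1/2, -2/11)
c = (0, -3/2, 20/11, 1)
Ac = (0, 0, -3, 80/13)
Σ b_i: 35/66·1 + 5/33·1 + 1/2·1 + (-2/11)·1 = 1 ✓
b·c: 5/33·(-3/2) + 1/2·20/11 + (-2/11)·1 = 1/2 ✓
b·c²: 5/33·9/4 + 1/2·400/121 + (-2/11)·1 = 877/484 ≠ 1/3 ⇒ order 2.
b·Ac: 1/2·(-3) + (-2/11)·80/13 = -749/286 ≠ 1/6

2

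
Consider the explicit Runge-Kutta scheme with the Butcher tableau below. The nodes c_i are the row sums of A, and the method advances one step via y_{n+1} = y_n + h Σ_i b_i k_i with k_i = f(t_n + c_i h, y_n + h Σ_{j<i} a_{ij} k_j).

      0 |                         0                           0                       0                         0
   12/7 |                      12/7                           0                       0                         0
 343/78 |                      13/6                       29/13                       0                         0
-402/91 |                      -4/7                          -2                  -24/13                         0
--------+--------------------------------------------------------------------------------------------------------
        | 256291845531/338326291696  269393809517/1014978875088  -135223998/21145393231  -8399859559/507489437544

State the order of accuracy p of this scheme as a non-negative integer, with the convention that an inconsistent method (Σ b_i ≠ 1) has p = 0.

3

b = (256291845531/338326291696, 269393809517/1014978875088, -135223998/21145393231, -8399859559/507489437544)
c = (0, 12/7, 343/78, -402/91)
Ac = (0, 0, 348/91, -13660/1183)
Σ b_i: 256291845531/338326291696·1 + 269393809517/1014978875088·1 + (-135223998/21145393231)·1 + (-8399859559/507489437544)·1 = 1 ✓
b·c: 269393809517/1014978875088·12/7 + (-135223998/21145393231)·343/78 + (-8399859559/507489437544)·(-402/91) = 1/2 ✓
b·c²: 269393809517/1014978875088·144/49 + (-135223998/21145393231)·117649/6084 + (-8399859559/507489437544)·161604/8281 = 1/3 ✓
b·Ac: (-135223998/21145393231)·348/91 + (-8399859559/507489437544)·(-13660/1183) = 1/6 ✓
b·c³: 269393809517/1014978875088·1728/343 + (-135223998/21145393231)·40353607/474552 + (-8399859559/507489437544)·(-64964808/753571) = 1076623349942513/484906157573292 ≠ 1/4 ⇒ order 3.
b·(c∘Ac): (-135223998/21145393231)·2842/169 + (-8399859559/507489437544)·5491320/107653 = -1831558049089/1924230784021 ≠ 1/8
b·Ac²: (-135223998/21145393231)·4176/637 + (-8399859559/507489437544)·(-13427810/322959) = 44767753325161/69272308224756 ≠ 1/12
b·A²c: (-8399859559/507489437544)·(-8352/1183) = 2470964604/21145393231 ≠ 1/24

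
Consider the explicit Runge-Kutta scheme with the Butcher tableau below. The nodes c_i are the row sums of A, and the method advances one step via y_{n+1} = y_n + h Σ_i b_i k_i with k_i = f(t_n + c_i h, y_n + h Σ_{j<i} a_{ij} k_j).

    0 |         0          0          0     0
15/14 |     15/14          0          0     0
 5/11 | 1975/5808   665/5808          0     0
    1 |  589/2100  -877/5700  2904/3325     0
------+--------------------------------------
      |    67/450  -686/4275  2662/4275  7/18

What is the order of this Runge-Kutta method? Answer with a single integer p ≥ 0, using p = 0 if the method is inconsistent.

b = (67/450, -686/4275, 2662/4275, 7/18)
c = (0, 15/14, 5/11, 1)
Ac = (0, 0, 475/3872, 13/56)
Σ b_i: 67/450·1 + (-686/4275)·1 + 2662/4275·1 + 7/18·1 = 1 ✓
b·c: (-686/4275)·15/14 + 2662/4275·5/11 + 7/18·1 = 1/2 ✓
b·c²: (-686/4275)·225/196 + 2662/4275·25/121 + 7/18·1 = 1/3 ✓
b·Ac: 2662/4275·475/3872 + 7/18·13/56 = 1/6 ✓
b·c³: (-686/4275)·3375/2744 + 2662/4275·125/1331 + 7/18·1 = 1/4 ✓
b·(c∘Ac): 2662/4275·2375/42592 + 7/18·13/56 = 1/8 ✓
b·Ac²: 2662/4275·7125/54208 + 7/18·3/784 = 1/12 ✓
b·A²c: 7/18·3/28 = 1/24 ✓; 4 stages ⇒ order 4.

4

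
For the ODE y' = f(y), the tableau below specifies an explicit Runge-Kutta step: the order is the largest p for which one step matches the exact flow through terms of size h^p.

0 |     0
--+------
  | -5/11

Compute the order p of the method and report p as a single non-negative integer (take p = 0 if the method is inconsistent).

0

b = (-5/11)
c = (0)
Σ b_i: (-5/11)·1 = -5/11 ≠ 1 ⇒ order 0.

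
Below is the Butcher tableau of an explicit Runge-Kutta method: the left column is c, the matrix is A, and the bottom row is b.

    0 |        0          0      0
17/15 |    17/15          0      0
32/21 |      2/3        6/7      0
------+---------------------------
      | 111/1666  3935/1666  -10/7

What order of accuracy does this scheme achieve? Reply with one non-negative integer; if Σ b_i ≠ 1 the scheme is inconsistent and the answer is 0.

b = (111/1666, 3935/1666, -10/7)
c = (0, 17/15, 32/21)
Ac = (0, 0, 34/35)
Σ b_i: 111/1666·1 + 3935/1666·1 + (-10/7)·1 = 1 ✓
b·c: 3935/1666·17/15 + (-10/7)·32/21 = 1/2 ✓
b·c²: 3935/1666·289/225 + (-10/7)·1024/441 = -8747/30870 ≠ 1/3 ⇒ order 2.
b·Ac: (-10/7)·34/35 = -68/49 ≠ 1/6

2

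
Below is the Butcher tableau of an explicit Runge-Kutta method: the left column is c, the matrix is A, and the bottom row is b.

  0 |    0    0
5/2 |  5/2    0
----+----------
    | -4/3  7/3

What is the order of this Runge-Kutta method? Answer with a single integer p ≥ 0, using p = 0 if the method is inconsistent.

b = (-4/3, 7/3)
c = (0, 5/2)
Σ b_i: (-4/3)·1 + 7/3·1 = 1 ✓
b·c: 7/3·5/2 = 35/6 ≠ 1/2 ⇒ order 1.

1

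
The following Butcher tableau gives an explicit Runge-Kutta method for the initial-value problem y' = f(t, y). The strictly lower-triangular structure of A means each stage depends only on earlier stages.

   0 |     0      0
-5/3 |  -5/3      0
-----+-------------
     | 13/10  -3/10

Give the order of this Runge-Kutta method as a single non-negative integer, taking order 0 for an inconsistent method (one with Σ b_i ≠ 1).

b = (13/10, -3/10)
c = (0, -5/3)
Σ b_i: 13/10·1 + (-3/10)·1 = 1 ✓
b·c: (-3/10)·(-5/3) = 1/2 ✓; 2 stages ⇒ order 2.

2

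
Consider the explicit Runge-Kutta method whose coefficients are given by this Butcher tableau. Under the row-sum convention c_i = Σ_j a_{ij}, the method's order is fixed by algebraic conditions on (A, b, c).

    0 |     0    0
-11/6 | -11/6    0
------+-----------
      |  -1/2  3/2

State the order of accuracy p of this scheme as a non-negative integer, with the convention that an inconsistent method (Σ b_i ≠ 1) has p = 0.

1

b = (-1/2, 3/2)
c = (0, -11/6)
Σ b_i: (-1/2)·1 + 3/2·1 = 1 ✓
b·c: 3/2·(-11/6) = -11/4 ≠ 1/2 ⇒ order 1.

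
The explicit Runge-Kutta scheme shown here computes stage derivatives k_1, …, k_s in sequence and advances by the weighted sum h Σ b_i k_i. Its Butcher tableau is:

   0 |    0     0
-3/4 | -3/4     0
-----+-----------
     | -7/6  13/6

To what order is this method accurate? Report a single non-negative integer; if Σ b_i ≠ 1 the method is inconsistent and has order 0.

b = (-7/6, 13/6)
c = (0, -3/4)
Σ b_i: (-7/6)·1 + 13/6·1 = 1 ✓
b·c: 13/6·(-3/4) = -13/8 ≠ 1/2 ⇒ order 1.

1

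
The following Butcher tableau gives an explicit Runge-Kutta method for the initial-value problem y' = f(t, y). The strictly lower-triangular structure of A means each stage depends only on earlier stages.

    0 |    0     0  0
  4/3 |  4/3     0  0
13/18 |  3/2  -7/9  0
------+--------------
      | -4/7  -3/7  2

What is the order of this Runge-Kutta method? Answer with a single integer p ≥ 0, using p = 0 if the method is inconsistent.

b = (-4/7, -3/7, 2)
c = (0, 4/3, 13/18)
Ac = (0, 0, -28/27)
Σ b_i: (-4/7)·1 + (-3/7)·1 + 2·1 = 1 ✓
b·c: (-3/7)·4/3 + 2·13/18 = 55/63 ≠ 1/2 ⇒ order 1.

1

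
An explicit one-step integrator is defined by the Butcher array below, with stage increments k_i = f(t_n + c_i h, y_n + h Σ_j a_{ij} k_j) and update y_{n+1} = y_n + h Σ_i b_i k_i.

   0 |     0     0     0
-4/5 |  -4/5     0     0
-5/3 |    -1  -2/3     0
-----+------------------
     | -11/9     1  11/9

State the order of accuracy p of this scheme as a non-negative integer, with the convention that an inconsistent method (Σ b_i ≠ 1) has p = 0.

1

b = (-11/9, 1, 11/9)
c = (0, -4/5, -5/3)
Ac = (0, 0, 8/15)
Σ b_i: (-11/9)·1 + 1·1 + 11/9·1 = 1 ✓
b·c: 1·(-4/5) + 11/9·(-5/3) = -383/135 ≠ 1/2 ⇒ order 1.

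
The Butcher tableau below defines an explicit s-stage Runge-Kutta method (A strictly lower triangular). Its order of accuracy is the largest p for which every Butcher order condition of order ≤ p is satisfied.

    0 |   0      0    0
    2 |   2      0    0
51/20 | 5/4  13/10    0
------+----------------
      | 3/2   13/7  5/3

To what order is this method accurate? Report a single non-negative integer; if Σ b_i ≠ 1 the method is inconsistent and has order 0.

0

b = (3/2, 13/7, 5/3)
c = (0, 2, 51/20)
Ac = (0, 0, 13/5)
Σ b_i: 3/2·1 + 13/7·1 + 5/3·1 = 211/42 ≠ 1 ⇒ order 0.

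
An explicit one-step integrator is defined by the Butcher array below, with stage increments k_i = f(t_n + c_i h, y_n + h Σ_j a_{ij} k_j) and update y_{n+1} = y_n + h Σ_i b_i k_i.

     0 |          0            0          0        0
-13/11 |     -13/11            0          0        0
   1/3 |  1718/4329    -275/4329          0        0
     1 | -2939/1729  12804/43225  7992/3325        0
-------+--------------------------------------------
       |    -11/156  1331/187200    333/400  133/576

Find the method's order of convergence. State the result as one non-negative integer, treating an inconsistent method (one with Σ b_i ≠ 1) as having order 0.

b = (-11/156, 1331/187200, 333/400, 133/576)
c = (0, -13/11, 1/3, 1)
Ac = (0, 0, 25/333, 60/133)
Σ b_i: (-11/156)·1 + 1331/187200·1 + 333/400·1 + 133/576·1 = 1 ✓
b·c: 1331/187200·(-13/11) + 333/400·1/3 + 133/576·1 = 1/2 ✓
b·c²: 1331/187200·169/121 + 333/400·1/9 + 133/576·1 = 1/3 ✓
b·Ac: 333/400·25/333 + 133/576·60/133 = 1/6 ✓
b·c³: 1331/187200·(-2197/1331) + 333/400·1/27 + 133/576·1 = 1/4 ✓
b·(c∘Ac): 333/400·25/999 + 133/576·60/133 = 1/8 ✓
b·Ac²: 333/400·(-325/3663) + 133/576·996/1463 = 1/12 ✓
b·A²c: 133/576·24/133 = 1/24 ✓; 4 stages ⇒ order 4.

4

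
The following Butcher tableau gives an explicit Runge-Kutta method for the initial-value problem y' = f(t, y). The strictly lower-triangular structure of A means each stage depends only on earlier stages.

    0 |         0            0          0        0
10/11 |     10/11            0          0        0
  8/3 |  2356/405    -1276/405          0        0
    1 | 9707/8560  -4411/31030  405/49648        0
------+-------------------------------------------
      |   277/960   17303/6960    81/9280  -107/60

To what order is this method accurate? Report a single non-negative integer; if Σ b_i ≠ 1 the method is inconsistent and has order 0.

4

b = (277/960, 17303/6960, 81/9280, -107/60)
c = (0, 10/11, 8/3, 1)
Ac = (0, 0, -232/81, -23/214)
Σ b_i: 277/960·1 + 17303/6960·1 + 81/9280·1 + (-107/60)·1 = 1 ✓
b·c: 17303/6960·10/11 + 81/9280·8/3 + (-107/60)·1 = 1/2 ✓
b·c²: 17303/6960·100/121 + 81/9280·64/9 + (-107/60)·1 = 1/3 ✓
b·Ac: 81/9280·(-232/81) + (-107/60)·(-23/214) = 1/6 ✓
b·c³: 17303/6960·1000/1331 + 81/9280·512/27 + (-107/60)·1 = 1/4 ✓
b·(c∘Ac): 81/9280·(-1856/243) + (-107/60)·(-23/214) = 1/8 ✓
b·Ac²: 81/9280·(-2320/891) + (-107/60)·(-70/1177) = 1/12 ✓
b·A²c: (-107/60)·(-5/214) = 1/24 ✓; 4 stages ⇒ order 4.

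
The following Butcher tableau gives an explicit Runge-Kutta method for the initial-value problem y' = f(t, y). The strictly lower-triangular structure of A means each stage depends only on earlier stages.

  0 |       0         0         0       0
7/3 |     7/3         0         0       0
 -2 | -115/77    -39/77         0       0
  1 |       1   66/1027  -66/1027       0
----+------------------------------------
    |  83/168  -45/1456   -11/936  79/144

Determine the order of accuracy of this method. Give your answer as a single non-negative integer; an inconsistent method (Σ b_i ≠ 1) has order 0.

b = (83/168, -45/1456, -11/936, 79/144)
c = (0, 7/3, -2, 1)
Ac = (0, 0, -13/11, 22/79)
Σ b_i: 83/168·1 + (-45/1456)·1 + (-11/936)·1 + 79/144·1 = 1 ✓
b·c: (-45/1456)·7/3 + (-11/936)·(-2) + 79/144·1 = 1/2 ✓
b·c²: (-45/1456)·49/9 + (-11/936)·4 + 79/144·1 = 1/3 ✓
b·Ac: (-11/936)·(-13/11) + 79/144·22/79 = 1/6 ✓
b·c³: (-45/1456)·343/27 + (-11/936)·(-8) + 79/144·1 = 1/4 ✓
b·(c∘Ac): (-11/936)·26/11 + 79/144·22/79 = 1/8 ✓
b·Ac²: (-11/936)·(-91/33) + 79/144·22/237 = 1/12 ✓
b·A²c: 79/144·6/79 = 1/24 ✓; 4 stages ⇒ order 4.

4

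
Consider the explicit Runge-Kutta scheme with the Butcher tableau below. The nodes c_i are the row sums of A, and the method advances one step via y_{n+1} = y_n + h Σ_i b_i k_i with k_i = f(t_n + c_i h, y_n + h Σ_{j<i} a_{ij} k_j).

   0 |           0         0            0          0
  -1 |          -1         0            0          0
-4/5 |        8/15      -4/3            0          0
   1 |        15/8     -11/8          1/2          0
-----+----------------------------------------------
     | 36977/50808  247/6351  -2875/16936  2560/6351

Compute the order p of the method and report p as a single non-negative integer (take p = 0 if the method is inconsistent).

3

b = (36977/50808, 247/6351, -2875/16936, 2560/6351)
c = (0, -1, -4/5, 1)
Ac = (0, 0, 4/3, 39/40)
Σ b_i: 36977/50808·1 + 247/6351·1 + (-2875/16936)·1 + 2560/6351·1 = 1 ✓
b·c: 247/6351·(-1) + (-2875/16936)·(-4/5) + 2560/6351·1 = 1/2 ✓
b·c²: 247/6351·1 + (-2875/16936)·16/25 + 2560/6351·1 = 1/3 ✓
b·Ac: (-2875/16936)·4/3 + 2560/6351·39/40 = 1/6 ✓
b·c³: 247/6351·(-1) + (-2875/16936)·(-64/125) + 2560/6351·1 = 955/2117 ≠ 1/4 ⇒ order 3.
b·(c∘Ac): (-2875/16936)·(-16/15) + 2560/6351·39/40 = 3646/6351 ≠ 1/8
b·Ac²: (-2875/16936)·(-4/3) + 2560/6351·(-211/200) = -4211/21170 ≠ 1/12
b·A²c: 2560/6351·2/3 = 5120/19053 ≠ 1/24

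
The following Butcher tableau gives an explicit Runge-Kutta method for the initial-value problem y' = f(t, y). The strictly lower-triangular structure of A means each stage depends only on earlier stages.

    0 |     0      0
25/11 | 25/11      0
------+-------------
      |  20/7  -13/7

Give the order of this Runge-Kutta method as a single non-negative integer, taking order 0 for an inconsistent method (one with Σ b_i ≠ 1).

b = (20/7, -13/7)
c = (0, 25/11)
Σ b_i: 20/7·1 + (-13/7)·1 = 1 ✓
b·c: (-13/7)·25/11 = -325/77 ≠ 1/2 ⇒ order 1.

1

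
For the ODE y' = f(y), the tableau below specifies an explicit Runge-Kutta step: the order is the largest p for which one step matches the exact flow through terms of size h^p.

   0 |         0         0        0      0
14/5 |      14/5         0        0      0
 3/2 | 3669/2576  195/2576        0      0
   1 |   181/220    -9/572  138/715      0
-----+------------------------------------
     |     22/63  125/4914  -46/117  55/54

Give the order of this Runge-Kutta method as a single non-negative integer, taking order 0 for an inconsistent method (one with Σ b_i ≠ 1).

4

b = (22/63, 125/4914, -46/117, 55/54)
c = (0, 14/5, 3/2, 1)
Ac = (0, 0, 39/184, 27/110)
Σ b_i: 22/63·1 + 125/4914·1 + (-46/117)·1 + 55/54·1 = 1 ✓
b·c: 125/4914·14/5 + (-46/117)·3/2 + 55/54·1 = 1/2 ✓
b·c²: 125/4914·196/25 + (-46/117)·9/4 + 55/54·1 = 1/3 ✓
b·Ac: (-46/117)·39/184 + 55/54·27/110 = 1/6 ✓
b·c³: 125/4914·2744/125 + (-46/117)·27/8 + 55/54·1 = 1/4 ✓
b·(c∘Ac): (-46/117)·117/368 + 55/54·27/110 = 1/8 ✓
b·Ac²: (-46/117)·273/460 + 55/54·171/550 = 1/12 ✓
b·A²c: 55/54·9/220 = 1/24 ✓; 4 stages ⇒ order 4.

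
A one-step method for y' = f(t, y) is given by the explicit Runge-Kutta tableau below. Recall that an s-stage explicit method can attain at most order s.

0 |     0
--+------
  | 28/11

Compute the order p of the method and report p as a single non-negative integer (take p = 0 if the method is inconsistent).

0

b = (28/11)
c = (0)
Σ b_i: 28/11·1 = 28/11 ≠ 1 ⇒ order 0.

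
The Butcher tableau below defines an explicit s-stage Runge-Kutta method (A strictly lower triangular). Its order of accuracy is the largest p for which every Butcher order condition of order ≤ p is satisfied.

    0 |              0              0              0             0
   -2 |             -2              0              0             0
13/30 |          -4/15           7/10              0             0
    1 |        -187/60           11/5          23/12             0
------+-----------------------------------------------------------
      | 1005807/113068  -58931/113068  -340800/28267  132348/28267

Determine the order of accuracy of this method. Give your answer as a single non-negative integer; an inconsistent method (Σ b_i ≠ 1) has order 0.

3

b = (1005807/113068, -58931/113068, -340800/28267, 132348/28267)
c = (0, -2, 13/30, 1)
Ac = (0, 0, -7/5, -257/72)
Σ b_i: 1005807/113068·1 + (-58931/113068)·1 + (-340800/28267)·1 + 132348/28267·1 = 1 ✓
b·c: (-58931/113068)·(-2) + (-340800/28267)·13/30 + 132348/28267·1 = 1/2 ✓
b·c²: (-58931/113068)·4 + (-340800/28267)·169/900 + 132348/28267·1 = 1/3 ✓
b·Ac: (-340800/28267)·(-7/5) + 132348/28267·(-257/72) = 1/6 ✓
b·c³: (-58931/113068)·(-8) + (-340800/28267)·2197/27000 + 132348/28267·1 = 10011554/1272015 ≠ 1/4 ⇒ order 3.
b·(c∘Ac): (-340800/28267)·(-91/150) + 132348/28267·(-257/72) = -1593941/169602 ≠ 1/8
b·Ac²: (-340800/28267)·14/5 + 132348/28267·98927/10800 = 10097821/1106100 ≠ 1/12
b·A²c: 132348/28267·(-161/60) = -77203/6145 ≠ 1/24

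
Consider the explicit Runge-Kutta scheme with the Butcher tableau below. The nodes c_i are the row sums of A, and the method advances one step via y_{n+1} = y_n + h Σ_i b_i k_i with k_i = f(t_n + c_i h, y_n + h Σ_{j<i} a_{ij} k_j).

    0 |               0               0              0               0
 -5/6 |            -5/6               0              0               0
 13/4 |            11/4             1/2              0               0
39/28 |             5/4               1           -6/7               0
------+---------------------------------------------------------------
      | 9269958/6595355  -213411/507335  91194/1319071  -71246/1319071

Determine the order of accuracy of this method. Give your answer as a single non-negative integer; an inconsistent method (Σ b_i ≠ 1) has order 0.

b = (9269958/6595355, -213411/507335, 91194/1319071, -71246/1319071)
c = (0, -5/6, 13/4, 39/28)
Ac = (0, 0, -5/12, -76/21)
Σ b_i: 9269958/6595355·1 + (-213411/507335)·1 + 91194/1319071·1 + (-71246/1319071)·1 = 1 ✓
b·c: (-213411/507335)·(-5/6) + 91194/1319071·13/4 + (-71246/1319071)·39/28 = 1/2 ✓
b·c²: (-213411/507335)·25/36 + 91194/1319071·169/16 + (-71246/1319071)·1521/784 = 1/3 ✓
b·Ac: 91194/1319071·(-5/12) + (-71246/1319071)·(-76/21) = 1/6 ✓
b·c³: (-213411/507335)·(-125/216) + 91194/1319071·2197/64 + (-71246/1319071)·59319/21952 = 252705725/102278736 ≠ 1/4 ⇒ order 3.
b·(c∘Ac): 91194/1319071·(-65/48) + (-71246/1319071)·(-247/49) = 145013/811736 ≠ 1/8
b·Ac²: 91194/1319071·25/72 + (-71246/1319071)·(-4213/504) = 868457/1826406 ≠ 1/12
b·A²c: (-71246/1319071)·5/14 = -25445/1319071 ≠ 1/24

3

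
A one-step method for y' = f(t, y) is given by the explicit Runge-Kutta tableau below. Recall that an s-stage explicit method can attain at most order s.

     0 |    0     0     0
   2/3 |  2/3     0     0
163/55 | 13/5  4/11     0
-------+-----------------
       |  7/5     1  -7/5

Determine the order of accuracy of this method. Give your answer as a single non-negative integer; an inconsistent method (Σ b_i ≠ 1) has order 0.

b = (7/5, 1, -7/5)
c = (0, 2/3, 163/55)
Ac = (0, 0, 8/33)
Σ b_i: 7/5·1 + 1·1 + (-7/5)·1 = 1 ✓
b·c: 1·2/3 + (-7/5)·163/55 = -2873/825 ≠ 1/2 ⇒ order 1.

1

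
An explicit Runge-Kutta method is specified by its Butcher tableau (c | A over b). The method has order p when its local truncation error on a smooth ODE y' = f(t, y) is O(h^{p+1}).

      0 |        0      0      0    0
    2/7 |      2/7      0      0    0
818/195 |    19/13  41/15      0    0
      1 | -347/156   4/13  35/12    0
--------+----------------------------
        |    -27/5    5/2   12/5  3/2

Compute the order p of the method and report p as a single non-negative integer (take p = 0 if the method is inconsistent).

1

b = (-27/5, 5/2, 12/5, 3/2)
c = (0, 2/7, 818/195, 1)
Ac = (0, 0, 82/105, 20185/1638)
Σ b_i: (-27/5)·1 + 5/2·1 + 12/5·1 + 3/2·1 = 1 ✓
b·c: 5/2·2/7 + 12/5·818/195 + 3/2·1 = 55883/4550 ≠ 1/2 ⇒ order 1.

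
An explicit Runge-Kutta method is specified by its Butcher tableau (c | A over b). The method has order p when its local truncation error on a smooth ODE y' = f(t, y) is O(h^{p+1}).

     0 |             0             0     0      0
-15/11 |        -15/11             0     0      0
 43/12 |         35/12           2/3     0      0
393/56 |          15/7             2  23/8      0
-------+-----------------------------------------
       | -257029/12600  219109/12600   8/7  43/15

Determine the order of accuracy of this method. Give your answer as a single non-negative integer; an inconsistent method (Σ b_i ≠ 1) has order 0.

b = (-257029/12600, 219109/12600, 8/7, 43/15)
c = (0, -15/11, 43/12, 393/56)
Ac = (0, 0, -10/11, 7999/1056)
Σ b_i: (-257029/12600)·1 + 219109/12600·1 + 8/7·1 + 43/15·1 = 1 ✓
b·c: 219109/12600·(-15/11) + 8/7·43/12 + 43/15·393/56 = 1/2 ✓
b·c²: 219109/12600·225/121 + 8/7·1849/144 + 43/15·154449/3136 = 292138691/1552320 ≠ 1/3 ⇒ order 2.
b·Ac: 8/7·(-10/11) + 43/15·7999/1056 = 208409/10080 ≠ 1/6

2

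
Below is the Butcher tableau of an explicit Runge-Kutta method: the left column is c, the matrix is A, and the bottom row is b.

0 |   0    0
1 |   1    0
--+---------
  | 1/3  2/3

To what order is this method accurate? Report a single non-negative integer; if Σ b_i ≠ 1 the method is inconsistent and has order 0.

1

b = (1/3, 2/3)
c = (0, 1)
Σ b_i: 1/3·1 + 2/3·1 = 1 ✓
b·c: 2/3·1 = 2/3 ≠ 1/2 ⇒ order 1.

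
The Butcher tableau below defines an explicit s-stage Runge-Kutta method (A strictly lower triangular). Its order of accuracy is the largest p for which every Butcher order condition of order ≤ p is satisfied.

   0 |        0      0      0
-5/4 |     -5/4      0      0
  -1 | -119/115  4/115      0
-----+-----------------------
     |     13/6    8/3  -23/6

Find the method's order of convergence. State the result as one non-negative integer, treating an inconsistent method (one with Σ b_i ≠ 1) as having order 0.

3

b = (13/6, 8/3, -23/6)
c = (0, -5/4, -1)
Ac = (0, 0, -1/23)
Σ b_i: 13/6·1 + 8/3·1 + (-23/6)·1 = 1 ✓
b·c: 8/3·(-5/4) + (-23/6)·(-1) = 1/2 ✓
b·c²: 8/3·25/16 + (-23/6)·1 = 1/3 ✓
b·Ac: (-23/6)·(-1/23) = 1/6 ✓; 3 stages ⇒ order 3.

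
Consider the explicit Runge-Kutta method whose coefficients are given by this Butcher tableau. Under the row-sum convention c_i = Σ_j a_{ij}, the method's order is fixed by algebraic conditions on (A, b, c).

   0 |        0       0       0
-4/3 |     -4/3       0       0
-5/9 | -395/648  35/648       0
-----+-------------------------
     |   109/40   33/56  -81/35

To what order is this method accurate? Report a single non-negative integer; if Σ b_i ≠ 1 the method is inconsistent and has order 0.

3

b = (109/40, 33/56, -81/35)
c = (0, -4/3, -5/9)
Ac = (0, 0, -35/486)
Σ b_i: 109/40·1 + 33/56·1 + (-81/35)·1 = 1 ✓
b·c: 33/56·(-4/3) + (-81/35)·(-5/9) = 1/2 ✓
b·c²: 33/56·16/9 + (-81/35)·25/81 = 1/3 ✓
b·Ac: (-81/35)·(-35/486) = 1/6 ✓; 3 stages ⇒ order 3.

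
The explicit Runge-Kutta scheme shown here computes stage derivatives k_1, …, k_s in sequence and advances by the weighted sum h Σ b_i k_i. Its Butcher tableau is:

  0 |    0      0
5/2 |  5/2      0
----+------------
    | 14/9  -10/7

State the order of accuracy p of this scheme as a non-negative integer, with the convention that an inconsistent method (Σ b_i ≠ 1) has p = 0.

0

b = (14/9, -10/7)
c = (0, 5/2)
Σ b_i: 14/9·1 + (-10/7)·1 = 8/63 ≠ 1 ⇒ order 0.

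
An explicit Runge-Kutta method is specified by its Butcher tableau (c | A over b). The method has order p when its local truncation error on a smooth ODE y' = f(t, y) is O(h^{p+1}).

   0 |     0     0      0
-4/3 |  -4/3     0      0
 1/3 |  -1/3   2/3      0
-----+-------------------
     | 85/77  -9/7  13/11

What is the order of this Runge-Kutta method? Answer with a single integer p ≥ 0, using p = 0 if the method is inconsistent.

1

b = (85/77, -9/7, 13/11)
c = (0, -4/3, 1/3)
Ac = (0, 0, -8/9)
Σ b_i: 85/77·1 + (-9/7)·1 + 13/11·1 = 1 ✓
b·c: (-9/7)·(-4/3) + 13/11·1/3 = 487/231 ≠ 1/2 ⇒ order 1.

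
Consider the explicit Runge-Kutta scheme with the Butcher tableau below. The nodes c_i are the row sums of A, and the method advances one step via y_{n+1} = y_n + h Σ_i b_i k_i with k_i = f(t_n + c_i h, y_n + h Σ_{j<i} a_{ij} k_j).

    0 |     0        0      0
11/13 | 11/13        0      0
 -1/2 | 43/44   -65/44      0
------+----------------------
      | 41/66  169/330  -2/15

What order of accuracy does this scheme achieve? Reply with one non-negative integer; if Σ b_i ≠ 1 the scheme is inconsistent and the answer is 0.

3

b = (41/66, 169/330, -2/15)
c = (0, 11/13, -1/2)
Ac = (0, 0, -5/4)
Σ b_i: 41/66·1 + 169/330·1 + (-2/15)·1 = 1 ✓
b·c: 169/330·11/13 + (-2/15)·(-1/2) = 1/2 ✓
b·c²: 169/330·121/169 + (-2/15)·1/4 = 1/3 ✓
b·Ac: (-2/15)·(-5/4) = 1/6 ✓; 3 stages ⇒ order 3.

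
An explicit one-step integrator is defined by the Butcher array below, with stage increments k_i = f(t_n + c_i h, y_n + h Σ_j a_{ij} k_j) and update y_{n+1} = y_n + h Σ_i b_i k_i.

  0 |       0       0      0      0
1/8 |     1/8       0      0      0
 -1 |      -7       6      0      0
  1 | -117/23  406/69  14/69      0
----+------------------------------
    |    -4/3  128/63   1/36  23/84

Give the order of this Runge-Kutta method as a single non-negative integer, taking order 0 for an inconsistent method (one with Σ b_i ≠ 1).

4

b = (-4/3, 128/63, 1/36, 23/84)
c = (0, 1/8, -1, 1)
Ac = (0, 0, 3/4, 49/92)
Σ b_i: (-4/3)·1 + 128/63·1 + 1/36·1 + 23/84·1 = 1 ✓
b·c: 128/63·1/8 + 1/36·(-1) + 23/84·1 = 1/2 ✓
b·c²: 128/63·1/64 + 1/36·1 + 23/84·1 = 1/3 ✓
b·Ac: 1/36·3/4 + 23/84·49/92 = 1/6 ✓
b·c³: 128/63·1/512 + 1/36·(-1) + 23/84·1 = 1/4 ✓
b·(c∘Ac): 1/36·(-3/4) + 23/84·49/92 = 1/8 ✓
b·Ac²: 1/36·3/32 + 23/84·217/736 = 1/12 ✓
b·A²c: 23/84·7/46 = 1/24 ✓; 4 stages ⇒ order 4.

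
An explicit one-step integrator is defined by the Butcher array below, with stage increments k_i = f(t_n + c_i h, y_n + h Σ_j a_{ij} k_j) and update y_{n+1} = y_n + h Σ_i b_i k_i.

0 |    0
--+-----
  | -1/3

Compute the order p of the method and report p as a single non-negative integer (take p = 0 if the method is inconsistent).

0

b = (-1/3)
c = (0)
Σ b_i: (-1/3)·1 = -1/3 ≠ 1 ⇒ order 0.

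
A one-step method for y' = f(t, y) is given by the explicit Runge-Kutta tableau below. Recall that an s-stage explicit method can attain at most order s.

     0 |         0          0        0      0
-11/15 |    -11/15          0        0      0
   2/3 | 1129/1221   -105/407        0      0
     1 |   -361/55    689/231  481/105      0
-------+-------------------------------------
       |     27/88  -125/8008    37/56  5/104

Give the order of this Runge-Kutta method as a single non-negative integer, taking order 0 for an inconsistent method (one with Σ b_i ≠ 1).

4

b = (27/88, -125/8008, 37/56, 5/104)
c = (0, -11/15, 2/3, 1)
Ac = (0, 0, 7/37, 13/15)
Σ b_i: 27/88·1 + (-125/8008)·1 + 37/56·1 + 5/104·1 = 1 ✓
b·c: (-125/8008)·(-11/15) + 37/56·2/3 + 5/104·1 = 1/2 ✓
b·c²: (-125/8008)·121/225 + 37/56·4/9 + 5/104·1 = 1/3 ✓
b·Ac: 37/56·7/37 + 5/104·13/15 = 1/6 ✓
b·c³: (-125/8008)·(-1331/3375) + 37/56·8/27 + 5/104·1 = 1/4 ✓
b·(c∘Ac): 37/56·14/111 + 5/104·13/15 = 1/8 ✓
b·Ac²: 37/56·(-77/555) + 5/104·91/25 = 1/12 ✓
b·A²c: 5/104·13/15 = 1/24 ✓; 4 stages ⇒ order 4.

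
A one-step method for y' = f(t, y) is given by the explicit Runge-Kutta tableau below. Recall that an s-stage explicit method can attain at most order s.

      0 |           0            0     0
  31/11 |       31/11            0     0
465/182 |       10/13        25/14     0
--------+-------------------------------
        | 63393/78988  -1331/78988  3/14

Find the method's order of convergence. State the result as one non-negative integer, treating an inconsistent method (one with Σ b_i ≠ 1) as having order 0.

b = (63393/78988, -1331/78988, 3/14)
c = (0, 31/11, 465/182)
Ac = (0, 0, 775/154)
Σ b_i: 63393/78988·1 + (-1331/78988)·1 + 3/14·1 = 1 ✓
b·c: (-1331/78988)·31/11 + 3/14·465/182 = 1/2 ✓
b·c²: (-1331/78988)·961/121 + 3/14·216225/33124 = 586613/463736 ≠ 1/3 ⇒ order 2.
b·Ac: 3/14·775/154 = 2325/2156 ≠ 1/6

2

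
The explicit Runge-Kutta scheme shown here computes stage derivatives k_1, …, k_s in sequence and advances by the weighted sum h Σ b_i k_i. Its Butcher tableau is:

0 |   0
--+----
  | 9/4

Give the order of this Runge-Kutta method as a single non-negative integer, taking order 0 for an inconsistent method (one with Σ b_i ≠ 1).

b = (9/4)
c = (0)
Σ b_i: 9/4·1 = 9/4 ≠ 1 ⇒ order 0.

0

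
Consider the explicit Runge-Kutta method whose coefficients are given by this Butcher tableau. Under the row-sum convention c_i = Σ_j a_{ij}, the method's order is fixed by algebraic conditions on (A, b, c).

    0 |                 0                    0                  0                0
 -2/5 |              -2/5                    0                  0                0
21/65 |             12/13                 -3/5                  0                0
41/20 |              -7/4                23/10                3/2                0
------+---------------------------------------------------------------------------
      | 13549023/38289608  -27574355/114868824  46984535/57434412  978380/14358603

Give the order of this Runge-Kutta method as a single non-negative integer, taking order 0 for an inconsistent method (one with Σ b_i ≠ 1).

b = (13549023/38289608, -27574355/114868824, 46984535/57434412, 978380/14358603)
c = (0, -2/5, 21/65, 41/20)
Ac = (0, 0, 6/25, -283/650)
Σ b_i: 13549023/38289608·1 + (-27574355/114868824)·1 + 46984535/57434412·1 + 978380/14358603·1 = 1 ✓
b·c: (-27574355/114868824)·(-2/5) + 46984535/57434412·21/65 + 978380/14358603·41/20 = 1/2 ✓
b·c²: (-27574355/114868824)·4/25 + 46984535/57434412·441/4225 + 978380/14358603·1681/400 = 1/3 ✓
b·Ac: 46984535/57434412·6/25 + 978380/14358603·(-283/650) = 1/6 ✓
b·c³: (-27574355/114868824)·(-8/125) + 46984535/57434412·9261/274625 + 978380/14358603·68921/8000 = 2239854947/3555463600 ≠ 1/4 ⇒ order 3.
b·(c∘Ac): 46984535/57434412·126/1625 + 978380/14358603·(-11603/13000) = 938384/358965075 ≠ 1/8
b·Ac²: 46984535/57434412·(-12/125) + 978380/14358603·22163/42250 = -5705161/133329885 ≠ 1/12
b·A²c: 978380/14358603·9/25 = 587028/23931005 ≠ 1/24

3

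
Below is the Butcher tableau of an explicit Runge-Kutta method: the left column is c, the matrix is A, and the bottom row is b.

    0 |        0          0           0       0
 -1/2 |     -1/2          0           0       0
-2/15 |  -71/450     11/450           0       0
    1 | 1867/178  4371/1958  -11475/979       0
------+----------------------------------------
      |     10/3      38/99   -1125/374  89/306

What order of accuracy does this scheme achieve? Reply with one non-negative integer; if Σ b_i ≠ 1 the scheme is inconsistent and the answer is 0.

4

b = (10/3, 38/99, -1125/374, 89/306)
c = (0, -1/2, -2/15, 1)
Ac = (0, 0, -11/900, 159/356)
Σ b_i: 10/3·1 + 38/99·1 + (-1125/374)·1 + 89/306·1 = 1 ✓
b·c: 38/99·(-1/2) + (-1125/374)·(-2/15) + 89/306·1 = 1/2 ✓
b·c²: 38/99·1/4 + (-1125/374)·4/225 + 89/306·1 = 1/3 ✓
b·Ac: (-1125/374)·(-11/900) + 89/306·159/356 = 1/6 ✓
b·c³: 38/99·(-1/8) + (-1125/374)·(-8/3375) + 89/306·1 = 1/4 ✓
b·(c∘Ac): (-1125/374)·11/6750 + 89/306·159/356 = 1/8 ✓
b·Ac²: (-1125/374)·11/1800 + 89/306·249/712 = 1/12 ✓
b·A²c: 89/306·51/356 = 1/24 ✓; 4 stages ⇒ order 4.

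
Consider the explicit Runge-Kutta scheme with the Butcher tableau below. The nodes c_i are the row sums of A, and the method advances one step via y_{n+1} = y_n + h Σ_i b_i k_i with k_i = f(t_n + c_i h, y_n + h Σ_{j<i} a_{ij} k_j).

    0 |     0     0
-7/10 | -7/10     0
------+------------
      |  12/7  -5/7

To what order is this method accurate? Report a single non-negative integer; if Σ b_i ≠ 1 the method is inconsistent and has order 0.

b = (12/7, -5/7)
c = (0, -7/10)
Σ b_i: 12/7·1 + (-5/7)·1 = 1 ✓
b·c: (-5/7)·(-7/10) = 1/2 ✓; 2 stages ⇒ order 2.

2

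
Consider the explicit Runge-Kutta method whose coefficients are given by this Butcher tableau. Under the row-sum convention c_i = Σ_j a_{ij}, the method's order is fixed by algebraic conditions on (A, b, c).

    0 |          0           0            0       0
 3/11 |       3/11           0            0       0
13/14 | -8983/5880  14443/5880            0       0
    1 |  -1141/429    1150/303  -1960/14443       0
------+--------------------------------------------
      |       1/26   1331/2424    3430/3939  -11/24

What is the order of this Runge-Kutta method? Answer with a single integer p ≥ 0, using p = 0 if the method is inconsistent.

4

b = (1/26, 1331/2424, 3430/3939, -11/24)
c = (0, 3/11, 13/14, 1)
Ac = (0, 0, 1313/1960, 10/11)
Σ b_i: 1/26·1 + 1331/2424·1 + 3430/3939·1 + (-11/24)·1 = 1 ✓
b·c: 1331/2424·3/11 + 3430/3939·13/14 + (-11/24)·1 = 1/2 ✓
b·c²: 1331/2424·9/121 + 3430/3939·169/196 + (-11/24)·1 = 1/3 ✓
b·Ac: 3430/3939·1313/1960 + (-11/24)·10/11 = 1/6 ✓
b·c³: 1331/2424·27/1331 + 3430/3939·2197/2744 + (-11/24)·1 = 1/4 ✓
b·(c∘Ac): 3430/3939·17069/27440 + (-11/24)·10/11 = 1/8 ✓
b·Ac²: 3430/3939·3939/21560 + (-11/24)·20/121 = 1/12 ✓
b·A²c: (-11/24)·(-1/11) = 1/24 ✓; 4 stages ⇒ order 4.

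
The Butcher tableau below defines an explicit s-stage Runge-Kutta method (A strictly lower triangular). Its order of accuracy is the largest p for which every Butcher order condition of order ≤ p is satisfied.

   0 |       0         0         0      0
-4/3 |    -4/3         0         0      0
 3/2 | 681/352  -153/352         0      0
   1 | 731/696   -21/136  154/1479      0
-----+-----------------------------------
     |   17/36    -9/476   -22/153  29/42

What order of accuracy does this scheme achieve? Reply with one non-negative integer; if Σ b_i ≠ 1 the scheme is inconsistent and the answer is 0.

b = (17/36, -9/476, -22/153, 29/42)
c = (0, -4/3, 3/2, 1)
Ac = (0, 0, 51/88, 21/58)
Σ b_i: 17/36·1 + (-9/476)·1 + (-22/153)·1 + 29/42·1 = 1 ✓
b·c: (-9/476)·(-4/3) + (-22/153)·3/2 + 29/42·1 = 1/2 ✓
b·c²: (-9/476)·16/9 + (-22/153)·9/4 + 29/42·1 = 1/3 ✓
b·Ac: (-22/153)·51/88 + 29/42·21/58 = 1/6 ✓
b·c³: (-9/476)·(-64/27) + (-22/153)·27/8 + 29/42·1 = 1/4 ✓
b·(c∘Ac): (-22/153)·153/176 + 29/42·21/58 = 1/8 ✓
b·Ac²: (-22/153)·(-17/22) + 29/42·(-7/174) = 1/12 ✓
b·A²c: 29/42·7/116 = 1/24 ✓; 4 stages ⇒ order 4.

4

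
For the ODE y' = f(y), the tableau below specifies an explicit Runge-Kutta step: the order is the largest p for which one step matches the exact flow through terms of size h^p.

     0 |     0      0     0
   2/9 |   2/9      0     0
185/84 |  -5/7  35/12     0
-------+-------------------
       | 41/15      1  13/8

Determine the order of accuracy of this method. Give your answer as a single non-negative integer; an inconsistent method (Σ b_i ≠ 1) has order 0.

b = (41/15, 1, 13/8)
c = (0, 2/9, 185/84)
Ac = (0, 0, 35/54)
Σ b_i: 41/15·1 + 1·1 + 13/8·1 = 643/120 ≠ 1 ⇒ order 0.

0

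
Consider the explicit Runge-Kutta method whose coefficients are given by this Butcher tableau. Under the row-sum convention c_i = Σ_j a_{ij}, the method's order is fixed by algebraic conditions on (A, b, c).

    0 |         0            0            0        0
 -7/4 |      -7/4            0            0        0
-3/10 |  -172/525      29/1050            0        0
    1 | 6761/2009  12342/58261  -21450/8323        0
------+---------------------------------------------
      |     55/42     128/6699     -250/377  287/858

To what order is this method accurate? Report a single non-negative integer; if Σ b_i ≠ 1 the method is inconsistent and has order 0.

4

b = (55/42, 128/6699, -250/377, 287/858)
c = (0, -7/4, -3/10, 1)
Ac = (0, 0, -29/600, 33/82)
Σ b_i: 55/42·1 + 128/6699·1 + (-250/377)·1 + 287/858·1 = 1 ✓
b·c: 128/6699·(-7/4) + (-250/377)·(-3/10) + 287/858·1 = 1/2 ✓
b·c²: 128/6699·49/16 + (-250/377)·9/100 + 287/858·1 = 1/3 ✓
b·Ac: (-250/377)·(-29/600) + 287/858·33/82 = 1/6 ✓
b·c³: 128/6699·(-343/64) + (-250/377)·(-27/1000) + 287/858·1 = 1/4 ✓
b·(c∘Ac): (-250/377)·29/2000 + 287/858·33/82 = 1/8 ✓
b·Ac²: (-250/377)·203/2400 + 287/858·957/2296 = 1/12 ✓
b·A²c: 287/858·143/1148 = 1/24 ✓; 4 stages ⇒ order 4.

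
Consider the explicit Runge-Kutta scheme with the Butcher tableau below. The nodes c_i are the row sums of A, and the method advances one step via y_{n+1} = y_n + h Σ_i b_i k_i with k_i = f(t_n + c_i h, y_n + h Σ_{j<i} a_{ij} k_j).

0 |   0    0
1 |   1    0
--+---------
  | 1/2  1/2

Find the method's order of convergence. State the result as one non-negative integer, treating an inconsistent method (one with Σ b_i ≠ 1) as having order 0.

b = (1/2, 1/2)
c = (0, 1)
Σ b_i: 1/2·1 + 1/2·1 = 1 ✓
b·c: 1/2·1 = 1/2 ✓; 2 stages ⇒ order 2.

2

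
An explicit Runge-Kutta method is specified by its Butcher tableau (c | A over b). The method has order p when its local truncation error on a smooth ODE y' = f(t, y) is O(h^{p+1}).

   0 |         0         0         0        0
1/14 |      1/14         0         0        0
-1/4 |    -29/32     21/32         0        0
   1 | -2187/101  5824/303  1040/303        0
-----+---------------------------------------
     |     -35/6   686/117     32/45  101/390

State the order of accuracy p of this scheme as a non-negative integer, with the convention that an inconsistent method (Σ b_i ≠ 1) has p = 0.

4

b = (-35/6, 686/117, 32/45, 101/390)
c = (0, 1/14, -1/4, 1)
Ac = (0, 0, 3/64, 52/101)
Σ b_i: (-35/6)·1 + 686/117·1 + 32/45·1 + 101/390·1 = 1 ✓
b·c: 686/117·1/14 + 32/45·(-1/4) + 101/390·1 = 1/2 ✓
b·c²: 686/117·1/196 + 32/45·1/16 + 101/390·1 = 1/3 ✓
b·Ac: 32/45·3/64 + 101/390·52/101 = 1/6 ✓
b·c³: 686/117·1/2744 + 32/45·(-1/64) + 101/390·1 = 1/4 ✓
b·(c∘Ac): 32/45·(-3/256) + 101/390·52/101 = 1/8 ✓
b·Ac²: 32/45·3/896 + 101/390·221/707 = 1/12 ✓
b·A²c: 101/390·65/404 = 1/24 ✓; 4 stages ⇒ order 4.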